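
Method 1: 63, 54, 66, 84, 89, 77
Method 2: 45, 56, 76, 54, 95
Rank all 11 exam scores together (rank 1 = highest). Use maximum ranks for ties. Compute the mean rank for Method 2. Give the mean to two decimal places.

7.00

Sorted (descending): 95, 89, 84, 77, 76, 66, 63, 56, 54, 54, 45
The 2 values of 54 occupy positions 9–10 → each gets rank 10.
Method 2 values → pooled ranks: 45→11, 56→8, 76→5, 54→10, 95→1
Mean rank = (11 + 8 + 5 + 10 + 1) / 5 = 7.00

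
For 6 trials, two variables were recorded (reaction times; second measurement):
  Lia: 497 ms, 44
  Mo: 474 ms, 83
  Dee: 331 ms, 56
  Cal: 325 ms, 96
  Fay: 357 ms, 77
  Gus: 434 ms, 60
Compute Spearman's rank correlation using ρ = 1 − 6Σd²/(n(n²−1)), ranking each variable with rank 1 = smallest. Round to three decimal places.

Ranks of variable 1: 6, 5, 2, 1, 3, 4
Ranks of variable 2: 1, 5, 2, 6, 4, 3
d = r₁ − r₂: 5, 0, 0, -5, -1, 1
d²: 25, 0, 0, 25, 1, 1; Σd² = 52
ρ = 1 − 6·52/(6·35) = 1 − 312/210 = -0.486

-0.486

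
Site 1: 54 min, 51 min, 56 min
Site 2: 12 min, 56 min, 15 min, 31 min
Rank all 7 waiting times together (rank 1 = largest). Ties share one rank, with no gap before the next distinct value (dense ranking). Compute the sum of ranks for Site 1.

6

Sorted (descending): 56, 56, 54, 51, 31, 15, 12
The 2 values of 56 share dense rank 1.
Remaining distinct values take the next consecutive integers.
Site 1 values → pooled ranks: 54→2, 51→3, 56→1
Rank sum = 2 + 3 + 1 = 6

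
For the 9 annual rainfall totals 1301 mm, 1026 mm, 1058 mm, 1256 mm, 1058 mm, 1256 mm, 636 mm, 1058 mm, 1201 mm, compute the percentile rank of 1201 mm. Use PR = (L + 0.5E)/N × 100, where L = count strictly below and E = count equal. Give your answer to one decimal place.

61.1

N = 9.
Strictly below 1201: 5. Equal to 1201: 1.
PR = (5 + 0.5·1)/9 × 100 = 61.1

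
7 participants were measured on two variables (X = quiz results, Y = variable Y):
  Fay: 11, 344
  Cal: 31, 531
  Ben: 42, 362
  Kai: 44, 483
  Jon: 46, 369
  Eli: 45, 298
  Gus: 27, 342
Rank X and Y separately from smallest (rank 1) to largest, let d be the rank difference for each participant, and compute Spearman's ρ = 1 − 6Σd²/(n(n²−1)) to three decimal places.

0.107

Ranks of variable 1: 1, 3, 4, 5, 7, 6, 2
Ranks of variable 2: 3, 7, 4, 6, 5, 1, 2
d = r₁ − r₂: -2, -4, 0, -1, 2, 5, 0
d²: 4, 16, 0, 1, 4, 25, 0; Σd² = 50
ρ = 1 − 6·50/(7·48) = 1 − 300/336 = 0.107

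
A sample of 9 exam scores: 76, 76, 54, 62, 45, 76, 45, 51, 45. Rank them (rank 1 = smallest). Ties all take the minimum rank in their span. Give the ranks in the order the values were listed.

7, 7, 5, 6, 1, 7, 1, 4, 1

Sorted (ascending): 45, 45, 45, 51, 54, 62, 76, 76, 76
The 3 values of 45 occupy positions 1–3 → each gets rank 1.
The 3 values of 76 occupy positions 7–9 → each gets rank 7.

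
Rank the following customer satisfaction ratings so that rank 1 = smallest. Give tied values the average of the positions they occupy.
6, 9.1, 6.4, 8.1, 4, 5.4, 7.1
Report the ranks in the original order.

Sorted (ascending): 4, 5.4, 6, 6.4, 7.1, 8.1, 9.1
No ties — each value takes its position as its rank.

3, 7, 4, 6, 1, 2, 5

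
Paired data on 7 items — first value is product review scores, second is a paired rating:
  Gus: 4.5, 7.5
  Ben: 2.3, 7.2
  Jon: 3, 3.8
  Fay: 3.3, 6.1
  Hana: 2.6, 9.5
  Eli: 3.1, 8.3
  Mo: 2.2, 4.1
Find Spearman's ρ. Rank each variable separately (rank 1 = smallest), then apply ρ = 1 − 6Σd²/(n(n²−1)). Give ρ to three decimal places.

Ranks of variable 1: 7, 2, 4, 6, 3, 5, 1
Ranks of variable 2: 5, 4, 1, 3, 7, 6, 2
d = r₁ − r₂: 2, -2, 3, 3, -4, -1, -1
d²: 4, 4, 9, 9, 16, 1, 1; Σd² = 44
ρ = 1 − 6·44/(7·48) = 1 − 264/336 = 0.214

0.214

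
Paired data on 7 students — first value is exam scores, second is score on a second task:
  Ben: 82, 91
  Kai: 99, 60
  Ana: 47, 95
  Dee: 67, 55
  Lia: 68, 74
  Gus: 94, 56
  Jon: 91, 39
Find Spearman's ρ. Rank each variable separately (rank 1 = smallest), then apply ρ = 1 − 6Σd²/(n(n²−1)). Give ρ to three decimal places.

Ranks of variable 1: 4, 7, 1, 2, 3, 6, 5
Ranks of variable 2: 6, 4, 7, 2, 5, 3, 1
d = r₁ − r₂: -2, 3, -6, 0, -2, 3, 4
d²: 4, 9, 36, 0, 4, 9, 16; Σd² = 78
ρ = 1 − 6·78/(7·48) = 1 − 468/336 = -0.393

-0.393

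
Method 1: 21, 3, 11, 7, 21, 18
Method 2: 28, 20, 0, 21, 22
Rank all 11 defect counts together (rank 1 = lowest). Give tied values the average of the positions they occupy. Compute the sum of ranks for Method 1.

Sorted (ascending): 0, 3, 7, 11, 18, 20, 21, 21, 21, 22, 28
The 3 values of 21 occupy positions 7–9 → average rank 8.
Method 1 values → pooled ranks: 21→8, 3→2, 11→4, 7→3, 21→8, 18→5
Rank sum = 8 + 2 + 4 + 3 + 8 + 5 = 30

30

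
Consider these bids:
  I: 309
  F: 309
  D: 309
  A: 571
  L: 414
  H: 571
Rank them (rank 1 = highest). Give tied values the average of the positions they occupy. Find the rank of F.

Sorted (descending): 571, 571, 414, 309, 309, 309
The 2 values of 571 occupy positions 1–2 → average rank (1+2)/2 = 1.5.
The 3 values of 309 occupy positions 4–6 → average rank 5.
F has value 309 → rank 5.

5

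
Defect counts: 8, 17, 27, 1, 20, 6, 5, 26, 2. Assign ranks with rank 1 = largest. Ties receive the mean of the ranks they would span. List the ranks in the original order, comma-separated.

Sorted (descending): 27, 26, 20, 17, 8, 6, 5, 2, 1
No ties — each value takes its position as its rank.

5, 4, 1, 9, 3, 6, 7, 2, 8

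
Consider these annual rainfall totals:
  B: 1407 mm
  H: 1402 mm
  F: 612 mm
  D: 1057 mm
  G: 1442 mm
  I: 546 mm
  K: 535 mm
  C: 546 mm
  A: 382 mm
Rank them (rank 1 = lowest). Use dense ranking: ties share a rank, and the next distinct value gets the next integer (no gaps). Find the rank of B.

Sorted (ascending): 382, 535, 546, 546, 612, 1057, 1402, 1407, 1442
The 2 values of 546 share dense rank 3.
Remaining distinct values take the next consecutive integers.
B has value 1407 mm → rank 7.

7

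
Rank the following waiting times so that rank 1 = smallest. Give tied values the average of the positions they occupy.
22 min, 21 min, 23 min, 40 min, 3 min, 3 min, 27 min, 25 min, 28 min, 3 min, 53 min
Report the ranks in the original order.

5, 4, 6, 10, 2, 2, 8, 7, 9, 2, 11

Sorted (ascending): 3, 3, 3, 21, 22, 23, 25, 27, 28, 40, 53
The 3 values of 3 occupy positions 1–3 → average rank 2.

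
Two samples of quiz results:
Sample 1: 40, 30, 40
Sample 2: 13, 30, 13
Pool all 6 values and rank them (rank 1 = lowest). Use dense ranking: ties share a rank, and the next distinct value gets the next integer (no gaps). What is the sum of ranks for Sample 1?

Sorted (ascending): 13, 13, 30, 30, 40, 40
The 2 values of 13 share dense rank 1.
The 2 values of 30 share dense rank 2.
The 2 values of 40 share dense rank 3.
Sample 1 values → pooled ranks: 40→3, 30→2, 40→3
Rank sum = 3 + 2 + 3 = 8

8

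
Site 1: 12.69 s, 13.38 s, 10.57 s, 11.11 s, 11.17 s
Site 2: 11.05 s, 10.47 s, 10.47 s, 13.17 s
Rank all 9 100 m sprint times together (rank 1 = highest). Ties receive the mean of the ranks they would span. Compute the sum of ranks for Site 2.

25

Sorted (descending): 13.38, 13.17, 12.69, 11.17, 11.11, 11.05, 10.57, 10.47, 10.47
The 2 values of 10.47 occupy positions 8–9 → average rank (8+9)/2 = 8.5.
Site 2 values → pooled ranks: 11.05→6, 10.47→8.5, 10.47→8.5, 13.17→2
Rank sum = 6 + 8.5 + 8.5 + 2 = 25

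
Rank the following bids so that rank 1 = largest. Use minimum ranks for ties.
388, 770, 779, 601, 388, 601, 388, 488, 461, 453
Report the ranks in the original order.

8, 2, 1, 3, 8, 3, 8, 5, 6, 7

Sorted (descending): 779, 770, 601, 601, 488, 461, 453, 388, 388, 388
The 2 values of 601 occupy positions 3–4 → each gets rank 3.
The 3 values of 388 occupy positions 8–10 → each gets rank 8.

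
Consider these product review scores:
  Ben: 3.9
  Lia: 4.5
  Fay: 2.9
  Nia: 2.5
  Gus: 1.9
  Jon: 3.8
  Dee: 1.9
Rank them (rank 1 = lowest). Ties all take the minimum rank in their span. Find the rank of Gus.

Sorted (ascending): 1.9, 1.9, 2.5, 2.9, 3.8, 3.9, 4.5
The 2 values of 1.9 occupy positions 1–2 → each gets rank 1.
Gus has value 1.9 → rank 1.

1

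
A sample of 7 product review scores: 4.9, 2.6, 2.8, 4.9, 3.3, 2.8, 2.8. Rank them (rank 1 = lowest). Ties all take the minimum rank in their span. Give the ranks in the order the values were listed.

6, 1, 2, 6, 5, 2, 2

Sorted (ascending): 2.6, 2.8, 2.8, 2.8, 3.3, 4.9, 4.9
The 3 values of 2.8 occupy positions 2–4 → each gets rank 2.
The 2 values of 4.9 occupy positions 6–7 → each gets rank 6.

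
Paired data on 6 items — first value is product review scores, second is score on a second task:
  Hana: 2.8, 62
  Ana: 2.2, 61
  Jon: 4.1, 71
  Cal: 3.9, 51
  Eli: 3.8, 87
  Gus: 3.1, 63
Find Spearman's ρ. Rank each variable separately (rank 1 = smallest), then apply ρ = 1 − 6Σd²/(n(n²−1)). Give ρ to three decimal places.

Ranks of variable 1: 2, 1, 6, 5, 4, 3
Ranks of variable 2: 3, 2, 5, 1, 6, 4
d = r₁ − r₂: -1, -1, 1, 4, -2, -1
d²: 1, 1, 1, 16, 4, 1; Σd² = 24
ρ = 1 − 6·24/(6·35) = 1 − 144/210 = 0.314

0.314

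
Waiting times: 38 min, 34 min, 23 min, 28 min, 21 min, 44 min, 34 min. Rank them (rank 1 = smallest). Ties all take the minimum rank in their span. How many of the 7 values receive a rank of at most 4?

Sorted (ascending): 21, 23, 28, 34, 34, 38, 44
The 2 values of 34 occupy positions 4–5 → each gets rank 4.
Ranks ≤ 4: {1, 2, 3, 4, 4} → 5 values.

5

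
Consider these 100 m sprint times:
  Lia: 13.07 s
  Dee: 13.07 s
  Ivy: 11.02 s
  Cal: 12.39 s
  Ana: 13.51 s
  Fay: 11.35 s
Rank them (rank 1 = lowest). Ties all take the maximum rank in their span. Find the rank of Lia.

Sorted (ascending): 11.02, 11.35, 12.39, 13.07, 13.07, 13.51
The 2 values of 13.07 occupy positions 4–5 → each gets rank 5.
Lia has value 13.07 s → rank 5.

5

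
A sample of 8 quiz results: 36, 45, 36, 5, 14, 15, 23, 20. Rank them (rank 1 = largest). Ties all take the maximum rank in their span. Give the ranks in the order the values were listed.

Sorted (descending): 45, 36, 36, 23, 20, 15, 14, 5
The 2 values of 36 occupy positions 2–3 → each gets rank 3.

3, 1, 3, 8, 7, 6, 4, 5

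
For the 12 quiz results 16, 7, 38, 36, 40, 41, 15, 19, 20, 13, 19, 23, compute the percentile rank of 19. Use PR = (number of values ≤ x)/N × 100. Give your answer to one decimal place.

50.0

N = 12.
Strictly below 19: 4. Equal to 19: 2.
PR = 6/12 × 100 = 50.0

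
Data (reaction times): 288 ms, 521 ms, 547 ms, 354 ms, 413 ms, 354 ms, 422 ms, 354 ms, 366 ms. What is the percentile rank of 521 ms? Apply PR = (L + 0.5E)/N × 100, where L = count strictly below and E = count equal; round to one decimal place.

N = 9.
Strictly below 521: 7. Equal to 521: 1.
PR = (7 + 0.5·1)/9 × 100 = 83.3

83.3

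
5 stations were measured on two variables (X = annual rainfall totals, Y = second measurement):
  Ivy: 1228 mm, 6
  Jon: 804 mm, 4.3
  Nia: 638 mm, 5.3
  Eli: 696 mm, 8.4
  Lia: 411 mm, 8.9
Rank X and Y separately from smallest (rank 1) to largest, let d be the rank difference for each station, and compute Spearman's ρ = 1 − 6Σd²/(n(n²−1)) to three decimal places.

-0.500

Ranks of variable 1: 5, 4, 2, 3, 1
Ranks of variable 2: 3, 1, 2, 4, 5
d = r₁ − r₂: 2, 3, 0, -1, -4
d²: 4, 9, 0, 1, 16; Σd² = 30
ρ = 1 − 6·30/(5·24) = 1 − 180/120 = -0.500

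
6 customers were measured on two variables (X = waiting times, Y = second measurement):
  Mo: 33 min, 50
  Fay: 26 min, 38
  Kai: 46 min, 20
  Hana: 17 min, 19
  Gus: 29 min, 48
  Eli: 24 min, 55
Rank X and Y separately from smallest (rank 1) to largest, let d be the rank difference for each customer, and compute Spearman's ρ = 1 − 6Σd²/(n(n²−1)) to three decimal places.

Ranks of variable 1: 5, 3, 6, 1, 4, 2
Ranks of variable 2: 5, 3, 2, 1, 4, 6
d = r₁ − r₂: 0, 0, 4, 0, 0, -4
d²: 0, 0, 16, 0, 0, 16; Σd² = 32
ρ = 1 − 6·32/(6·35) = 1 − 192/210 = 0.086

0.086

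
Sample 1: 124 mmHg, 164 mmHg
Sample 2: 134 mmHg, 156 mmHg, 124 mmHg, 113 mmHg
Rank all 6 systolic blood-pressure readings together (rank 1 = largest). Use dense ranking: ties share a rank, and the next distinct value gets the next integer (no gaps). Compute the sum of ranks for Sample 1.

Sorted (descending): 164, 156, 134, 124, 124, 113
The 2 values of 124 share dense rank 4.
Remaining distinct values take the next consecutive integers.
Sample 1 values → pooled ranks: 124→4, 164→1
Rank sum = 4 + 1 = 5

5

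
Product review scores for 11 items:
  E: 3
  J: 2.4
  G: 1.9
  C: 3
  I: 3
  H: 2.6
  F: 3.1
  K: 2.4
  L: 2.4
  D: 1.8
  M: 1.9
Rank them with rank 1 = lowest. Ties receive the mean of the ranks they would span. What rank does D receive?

Sorted (ascending): 1.8, 1.9, 1.9, 2.4, 2.4, 2.4, 2.6, 3, 3, 3, 3.1
The 2 values of 1.9 occupy positions 2–3 → average rank (2+3)/2 = 2.5.
The 3 values of 2.4 occupy positions 4–6 → average rank 5.
The 3 values of 3 occupy positions 8–10 → average rank 9.
D has value 1.8 → rank 1.

1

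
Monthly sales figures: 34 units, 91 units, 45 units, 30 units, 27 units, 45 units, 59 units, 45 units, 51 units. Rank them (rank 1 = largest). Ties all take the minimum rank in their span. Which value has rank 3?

Sorted (descending): 91, 59, 51, 45, 45, 45, 34, 30, 27
The 3 values of 45 occupy positions 4–6 → each gets rank 4.
Rank 3 → value 51.

51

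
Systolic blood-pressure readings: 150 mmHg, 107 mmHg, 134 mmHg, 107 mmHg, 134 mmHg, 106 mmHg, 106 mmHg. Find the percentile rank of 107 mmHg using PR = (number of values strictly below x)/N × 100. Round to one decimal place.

28.6

N = 7.
Strictly below 107: 2. Equal to 107: 2.
PR = 2/7 × 100 = 28.6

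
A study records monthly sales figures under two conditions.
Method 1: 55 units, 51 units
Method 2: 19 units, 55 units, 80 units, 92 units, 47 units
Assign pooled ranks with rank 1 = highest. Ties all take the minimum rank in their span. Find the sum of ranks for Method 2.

19

Sorted (descending): 92, 80, 55, 55, 51, 47, 19
The 2 values of 55 occupy positions 3–4 → each gets rank 3.
Method 2 values → pooled ranks: 19→7, 55→3, 80→2, 92→1, 47→6
Rank sum = 7 + 3 + 2 + 1 + 6 = 19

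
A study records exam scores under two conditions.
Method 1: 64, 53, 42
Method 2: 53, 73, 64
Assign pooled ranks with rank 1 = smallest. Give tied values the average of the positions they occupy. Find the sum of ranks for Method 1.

Sorted (ascending): 42, 53, 53, 64, 64, 73
The 2 values of 53 occupy positions 2–3 → average rank (2+3)/2 = 2.5.
The 2 values of 64 occupy positions 4–5 → average rank (4+5)/2 = 4.5.
Method 1 values → pooled ranks: 64→4.5, 53→2.5, 42→1
Rank sum = 4.5 + 2.5 + 1 = 8

8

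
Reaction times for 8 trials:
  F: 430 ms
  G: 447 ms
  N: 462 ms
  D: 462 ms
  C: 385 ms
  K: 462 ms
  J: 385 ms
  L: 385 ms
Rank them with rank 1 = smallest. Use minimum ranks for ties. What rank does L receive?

Sorted (ascending): 385, 385, 385, 430, 447, 462, 462, 462
The 3 values of 385 occupy positions 1–3 → each gets rank 1.
The 3 values of 462 occupy positions 6–8 → each gets rank 6.
L has value 385 ms → rank 1.

1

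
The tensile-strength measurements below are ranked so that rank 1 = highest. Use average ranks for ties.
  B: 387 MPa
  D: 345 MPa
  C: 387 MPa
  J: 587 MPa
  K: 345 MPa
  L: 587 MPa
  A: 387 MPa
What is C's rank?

Sorted (descending): 587, 587, 387, 387, 387, 345, 345
The 2 values of 587 occupy positions 1–2 → average rank (1+2)/2 = 1.5.
The 3 values of 387 occupy positions 3–5 → average rank 4.
The 2 values of 345 occupy positions 6–7 → average rank (6+7)/2 = 6.5.
C has value 387 MPa → rank 4.

4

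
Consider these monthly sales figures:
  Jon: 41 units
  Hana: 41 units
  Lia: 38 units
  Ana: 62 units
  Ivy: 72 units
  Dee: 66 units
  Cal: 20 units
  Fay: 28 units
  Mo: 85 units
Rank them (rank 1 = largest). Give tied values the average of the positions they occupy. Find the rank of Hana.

5.5

Sorted (descending): 85, 72, 66, 62, 41, 41, 38, 28, 20
The 2 values of 41 occupy positions 5–6 → average rank (5+6)/2 = 5.5.
Hana has value 41 units → rank 5.5.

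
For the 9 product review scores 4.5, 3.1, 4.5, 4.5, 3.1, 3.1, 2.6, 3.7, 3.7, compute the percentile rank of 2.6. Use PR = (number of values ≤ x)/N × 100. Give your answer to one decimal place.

N = 9.
Strictly below 2.6: 0. Equal to 2.6: 1.
PR = 1/9 × 100 = 11.1

11.1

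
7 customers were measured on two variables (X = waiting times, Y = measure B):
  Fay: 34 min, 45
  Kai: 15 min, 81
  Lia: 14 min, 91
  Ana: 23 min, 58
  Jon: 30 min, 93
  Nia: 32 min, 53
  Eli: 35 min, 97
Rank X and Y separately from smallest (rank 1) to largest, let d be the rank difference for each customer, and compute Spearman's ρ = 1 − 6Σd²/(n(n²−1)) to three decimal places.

Ranks of variable 1: 6, 2, 1, 3, 4, 5, 7
Ranks of variable 2: 1, 4, 5, 3, 6, 2, 7
d = r₁ − r₂: 5, -2, -4, 0, -2, 3, 0
d²: 25, 4, 16, 0, 4, 9, 0; Σd² = 58
ρ = 1 − 6·58/(7·48) = 1 − 348/336 = -0.036

-0.036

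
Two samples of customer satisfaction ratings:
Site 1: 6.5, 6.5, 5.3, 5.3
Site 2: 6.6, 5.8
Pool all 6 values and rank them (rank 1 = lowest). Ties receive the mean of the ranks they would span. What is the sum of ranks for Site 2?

Sorted (ascending): 5.3, 5.3, 5.8, 6.5, 6.5, 6.6
The 2 values of 5.3 occupy positions 1–2 → average rank (1+2)/2 = 1.5.
The 2 values of 6.5 occupy positions 4–5 → average rank (4+5)/2 = 4.5.
Site 2 values → pooled ranks: 6.6→6, 5.8→3
Rank sum = 6 + 3 = 9

9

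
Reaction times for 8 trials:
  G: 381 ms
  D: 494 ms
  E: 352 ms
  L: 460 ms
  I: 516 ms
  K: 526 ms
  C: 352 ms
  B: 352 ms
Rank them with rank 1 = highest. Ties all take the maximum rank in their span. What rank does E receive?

Sorted (descending): 526, 516, 494, 460, 381, 352, 352, 352
The 3 values of 352 occupy positions 6–8 → each gets rank 8.
E has value 352 ms → rank 8.

8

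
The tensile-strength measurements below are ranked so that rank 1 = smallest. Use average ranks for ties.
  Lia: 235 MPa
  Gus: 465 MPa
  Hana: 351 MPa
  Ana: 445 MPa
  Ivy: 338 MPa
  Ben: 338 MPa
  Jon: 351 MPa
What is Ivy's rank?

2.5

Sorted (ascending): 235, 338, 338, 351, 351, 445, 465
The 2 values of 338 occupy positions 2–3 → average rank (2+3)/2 = 2.5.
The 2 values of 351 occupy positions 4–5 → average rank (4+5)/2 = 4.5.
Ivy has value 338 MPa → rank 2.5.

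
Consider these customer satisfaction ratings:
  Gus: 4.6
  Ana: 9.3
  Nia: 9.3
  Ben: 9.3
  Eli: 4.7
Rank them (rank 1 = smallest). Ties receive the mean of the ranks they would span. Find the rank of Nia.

4

Sorted (ascending): 4.6, 4.7, 9.3, 9.3, 9.3
The 3 values of 9.3 occupy positions 3–5 → average rank 4.
Nia has value 9.3 → rank 4.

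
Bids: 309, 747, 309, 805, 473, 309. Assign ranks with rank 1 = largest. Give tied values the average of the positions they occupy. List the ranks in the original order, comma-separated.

5, 2, 5, 1, 3, 5

Sorted (descending): 805, 747, 473, 309, 309, 309
The 3 values of 309 occupy positions 4–6 → average rank 5.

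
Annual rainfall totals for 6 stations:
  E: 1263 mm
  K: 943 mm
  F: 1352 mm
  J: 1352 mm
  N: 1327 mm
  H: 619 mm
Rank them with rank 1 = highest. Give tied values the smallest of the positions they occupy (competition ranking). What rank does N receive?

Sorted (descending): 1352, 1352, 1327, 1263, 943, 619
The 2 values of 1352 occupy positions 1–2 → each gets rank 1.
N has value 1327 mm → rank 3.

3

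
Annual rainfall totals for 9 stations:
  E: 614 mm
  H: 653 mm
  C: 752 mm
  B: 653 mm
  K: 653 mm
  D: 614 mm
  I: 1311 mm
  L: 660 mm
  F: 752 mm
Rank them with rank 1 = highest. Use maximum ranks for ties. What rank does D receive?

Sorted (descending): 1311, 752, 752, 660, 653, 653, 653, 614, 614
The 2 values of 752 occupy positions 2–3 → each gets rank 3.
The 3 values of 653 occupy positions 5–7 → each gets rank 7.
The 2 values of 614 occupy positions 8–9 → each gets rank 9.
D has value 614 mm → rank 9.

9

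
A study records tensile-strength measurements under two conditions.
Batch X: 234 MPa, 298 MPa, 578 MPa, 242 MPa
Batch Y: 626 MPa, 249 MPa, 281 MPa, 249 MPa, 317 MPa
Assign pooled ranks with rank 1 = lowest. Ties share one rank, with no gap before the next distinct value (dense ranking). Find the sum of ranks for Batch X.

15

Sorted (ascending): 234, 242, 249, 249, 281, 298, 317, 578, 626
The 2 values of 249 share dense rank 3.
Remaining distinct values take the next consecutive integers.
Batch X values → pooled ranks: 234→1, 298→5, 578→7, 242→2
Rank sum = 1 + 5 + 7 + 2 = 15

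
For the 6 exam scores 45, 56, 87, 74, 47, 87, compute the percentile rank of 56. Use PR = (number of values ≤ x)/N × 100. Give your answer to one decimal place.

N = 6.
Strictly below 56: 2. Equal to 56: 1.
PR = 3/6 × 100 = 50.0

50.0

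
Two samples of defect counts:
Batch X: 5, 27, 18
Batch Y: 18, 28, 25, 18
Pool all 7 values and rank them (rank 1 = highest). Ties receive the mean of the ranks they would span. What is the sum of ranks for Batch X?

14

Sorted (descending): 28, 27, 25, 18, 18, 18, 5
The 3 values of 18 occupy positions 4–6 → average rank 5.
Batch X values → pooled ranks: 5→7, 27→2, 18→5
Rank sum = 7 + 2 + 5 = 14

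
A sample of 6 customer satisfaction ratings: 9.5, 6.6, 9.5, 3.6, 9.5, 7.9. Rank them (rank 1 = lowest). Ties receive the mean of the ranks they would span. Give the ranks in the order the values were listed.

Sorted (ascending): 3.6, 6.6, 7.9, 9.5, 9.5, 9.5
The 3 values of 9.5 occupy positions 4–6 → average rank 5.

5, 2, 5, 1, 5, 3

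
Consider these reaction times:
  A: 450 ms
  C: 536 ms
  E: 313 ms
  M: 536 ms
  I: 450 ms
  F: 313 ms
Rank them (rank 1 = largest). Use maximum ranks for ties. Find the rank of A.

4

Sorted (descending): 536, 536, 450, 450, 313, 313
The 2 values of 536 occupy positions 1–2 → each gets rank 2.
The 2 values of 450 occupy positions 3–4 → each gets rank 4.
The 2 values of 313 occupy positions 5–6 → each gets rank 6.
A has value 450 ms → rank 4.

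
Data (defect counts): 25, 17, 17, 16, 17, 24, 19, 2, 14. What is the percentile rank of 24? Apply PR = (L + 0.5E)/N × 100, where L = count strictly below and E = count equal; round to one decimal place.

N = 9.
Strictly below 24: 7. Equal to 24: 1.
PR = (7 + 0.5·1)/9 × 100 = 83.3

83.3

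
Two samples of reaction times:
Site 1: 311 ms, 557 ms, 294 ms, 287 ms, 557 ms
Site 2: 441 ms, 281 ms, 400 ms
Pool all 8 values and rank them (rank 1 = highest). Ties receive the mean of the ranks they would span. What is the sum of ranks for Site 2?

15

Sorted (descending): 557, 557, 441, 400, 311, 294, 287, 281
The 2 values of 557 occupy positions 1–2 → average rank (1+2)/2 = 1.5.
Site 2 values → pooled ranks: 441→3, 281→8, 400→4
Rank sum = 3 + 8 + 4 = 15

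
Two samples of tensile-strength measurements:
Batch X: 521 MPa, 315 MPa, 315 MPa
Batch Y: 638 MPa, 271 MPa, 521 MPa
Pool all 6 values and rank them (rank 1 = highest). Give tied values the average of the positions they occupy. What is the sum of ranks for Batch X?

11.5

Sorted (descending): 638, 521, 521, 315, 315, 271
The 2 values of 521 occupy positions 2–3 → average rank (2+3)/2 = 2.5.
The 2 values of 315 occupy positions 4–5 → average rank (4+5)/2 = 4.5.
Batch X values → pooled ranks: 521→2.5, 315→4.5, 315→4.5
Rank sum = 2.5 + 4.5 + 4.5 = 11.5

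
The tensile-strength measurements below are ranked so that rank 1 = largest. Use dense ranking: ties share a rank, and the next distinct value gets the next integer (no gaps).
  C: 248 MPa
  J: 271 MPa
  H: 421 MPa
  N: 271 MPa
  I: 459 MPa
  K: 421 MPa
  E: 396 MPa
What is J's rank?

4

Sorted (descending): 459, 421, 421, 396, 271, 271, 248
The 2 values of 421 share dense rank 2.
The 2 values of 271 share dense rank 4.
Remaining distinct values take the next consecutive integers.
J has value 271 MPa → rank 4.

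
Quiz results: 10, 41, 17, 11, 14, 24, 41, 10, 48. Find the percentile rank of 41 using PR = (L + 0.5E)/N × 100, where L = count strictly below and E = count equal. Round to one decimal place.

77.8

N = 9.
Strictly below 41: 6. Equal to 41: 2.
PR = (6 + 0.5·2)/9 × 100 = 77.8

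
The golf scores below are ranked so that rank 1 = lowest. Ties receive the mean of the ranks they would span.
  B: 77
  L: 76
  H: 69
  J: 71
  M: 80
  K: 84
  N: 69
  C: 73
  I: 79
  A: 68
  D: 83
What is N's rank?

Sorted (ascending): 68, 69, 69, 71, 73, 76, 77, 79, 80, 83, 84
The 2 values of 69 occupy positions 2–3 → average rank (2+3)/2 = 2.5.
N has value 69 → rank 2.5.

2.5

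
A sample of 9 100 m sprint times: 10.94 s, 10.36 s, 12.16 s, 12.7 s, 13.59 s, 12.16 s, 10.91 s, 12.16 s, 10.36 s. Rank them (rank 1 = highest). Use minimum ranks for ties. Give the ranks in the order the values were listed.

6, 8, 3, 2, 1, 3, 7, 3, 8

Sorted (descending): 13.59, 12.7, 12.16, 12.16, 12.16, 10.94, 10.91, 10.36, 10.36
The 3 values of 12.16 occupy positions 3–5 → each gets rank 3.
The 2 values of 10.36 occupy positions 8–9 → each gets rank 8.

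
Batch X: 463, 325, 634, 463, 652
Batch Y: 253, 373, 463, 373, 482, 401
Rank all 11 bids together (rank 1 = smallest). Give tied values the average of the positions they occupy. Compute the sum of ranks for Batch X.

37

Sorted (ascending): 253, 325, 373, 373, 401, 463, 463, 463, 482, 634, 652
The 2 values of 373 occupy positions 3–4 → average rank (3+4)/2 = 3.5.
The 3 values of 463 occupy positions 6–8 → average rank 7.
Batch X values → pooled ranks: 463→7, 325→2, 634→10, 463→7, 652→11
Rank sum = 7 + 2 + 10 + 7 + 11 = 37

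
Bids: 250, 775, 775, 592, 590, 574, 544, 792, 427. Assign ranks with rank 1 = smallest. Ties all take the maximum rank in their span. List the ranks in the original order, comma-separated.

1, 8, 8, 6, 5, 4, 3, 9, 2

Sorted (ascending): 250, 427, 544, 574, 590, 592, 775, 775, 792
The 2 values of 775 occupy positions 7–8 → each gets rank 8.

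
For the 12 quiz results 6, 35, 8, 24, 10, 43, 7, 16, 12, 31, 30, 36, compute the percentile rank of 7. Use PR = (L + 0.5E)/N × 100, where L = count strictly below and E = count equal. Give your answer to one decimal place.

12.5

N = 12.
Strictly below 7: 1. Equal to 7: 1.
PR = (1 + 0.5·1)/12 × 100 = 12.5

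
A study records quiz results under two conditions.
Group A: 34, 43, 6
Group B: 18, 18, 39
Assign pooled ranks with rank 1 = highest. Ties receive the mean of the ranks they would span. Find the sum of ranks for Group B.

Sorted (descending): 43, 39, 34, 18, 18, 6
The 2 values of 18 occupy positions 4–5 → average rank (4+5)/2 = 4.5.
Group B values → pooled ranks: 18→4.5, 18→4.5, 39→2
Rank sum = 4.5 + 4.5 + 2 = 11

11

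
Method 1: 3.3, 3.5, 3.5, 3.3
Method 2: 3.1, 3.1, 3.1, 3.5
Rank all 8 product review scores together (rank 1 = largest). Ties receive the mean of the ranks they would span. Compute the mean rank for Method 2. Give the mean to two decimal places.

5.75

Sorted (descending): 3.5, 3.5, 3.5, 3.3, 3.3, 3.1, 3.1, 3.1
The 3 values of 3.5 occupy positions 1–3 → average rank 2.
The 2 values of 3.3 occupy positions 4–5 → average rank (4+5)/2 = 4.5.
The 3 values of 3.1 occupy positions 6–8 → average rank 7.
Method 2 values → pooled ranks: 3.1→7, 3.1→7, 3.1→7, 3.5→2
Mean rank = (7 + 7 + 7 + 2) / 4 = 5.75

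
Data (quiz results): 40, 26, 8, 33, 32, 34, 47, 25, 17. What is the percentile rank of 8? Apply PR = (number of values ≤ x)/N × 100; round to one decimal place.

11.1

N = 9.
Strictly below 8: 0. Equal to 8: 1.
PR = 1/9 × 100 = 11.1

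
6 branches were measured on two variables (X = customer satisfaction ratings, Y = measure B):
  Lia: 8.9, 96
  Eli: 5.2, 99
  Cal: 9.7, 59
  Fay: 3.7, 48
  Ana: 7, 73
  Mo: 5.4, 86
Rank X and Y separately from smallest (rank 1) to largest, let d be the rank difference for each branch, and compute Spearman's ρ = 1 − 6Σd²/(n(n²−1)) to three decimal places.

Ranks of variable 1: 5, 2, 6, 1, 4, 3
Ranks of variable 2: 5, 6, 2, 1, 3, 4
d = r₁ − r₂: 0, -4, 4, 0, 1, -1
d²: 0, 16, 16, 0, 1, 1; Σd² = 34
ρ = 1 − 6·34/(6·35) = 1 − 204/210 = 0.029

0.029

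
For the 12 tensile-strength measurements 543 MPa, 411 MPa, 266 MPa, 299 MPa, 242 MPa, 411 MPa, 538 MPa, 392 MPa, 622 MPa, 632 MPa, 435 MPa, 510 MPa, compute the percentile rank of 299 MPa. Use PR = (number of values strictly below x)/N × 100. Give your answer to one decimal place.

N = 12.
Strictly below 299: 2. Equal to 299: 1.
PR = 2/12 × 100 = 16.7

16.7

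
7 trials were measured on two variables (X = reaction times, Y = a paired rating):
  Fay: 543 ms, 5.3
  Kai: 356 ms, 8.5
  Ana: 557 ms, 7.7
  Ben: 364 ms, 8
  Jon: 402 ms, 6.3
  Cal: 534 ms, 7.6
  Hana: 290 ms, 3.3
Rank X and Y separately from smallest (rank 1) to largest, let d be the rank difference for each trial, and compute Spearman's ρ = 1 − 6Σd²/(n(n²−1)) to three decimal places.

0.000

Ranks of variable 1: 6, 2, 7, 3, 4, 5, 1
Ranks of variable 2: 2, 7, 5, 6, 3, 4, 1
d = r₁ − r₂: 4, -5, 2, -3, 1, 1, 0
d²: 16, 25, 4, 9, 1, 1, 0; Σd² = 56
ρ = 1 − 6·56/(7·48) = 1 − 336/336 = 0.000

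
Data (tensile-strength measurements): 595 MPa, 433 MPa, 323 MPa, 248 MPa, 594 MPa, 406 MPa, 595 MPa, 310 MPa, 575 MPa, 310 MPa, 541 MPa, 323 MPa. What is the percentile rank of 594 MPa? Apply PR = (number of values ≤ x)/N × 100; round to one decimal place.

N = 12.
Strictly below 594: 9. Equal to 594: 1.
PR = 10/12 × 100 = 83.3

83.3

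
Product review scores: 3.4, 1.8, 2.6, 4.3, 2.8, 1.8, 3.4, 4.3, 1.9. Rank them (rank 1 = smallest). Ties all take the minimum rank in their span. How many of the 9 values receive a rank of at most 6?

Sorted (ascending): 1.8, 1.8, 1.9, 2.6, 2.8, 3.4, 3.4, 4.3, 4.3
The 2 values of 1.8 occupy positions 1–2 → each gets rank 1.
The 2 values of 3.4 occupy positions 6–7 → each gets rank 6.
The 2 values of 4.3 occupy positions 8–9 → each gets rank 8.
Ranks ≤ 6: {1, 1, 3, 4, 5, 6, 6} → 7 values.

7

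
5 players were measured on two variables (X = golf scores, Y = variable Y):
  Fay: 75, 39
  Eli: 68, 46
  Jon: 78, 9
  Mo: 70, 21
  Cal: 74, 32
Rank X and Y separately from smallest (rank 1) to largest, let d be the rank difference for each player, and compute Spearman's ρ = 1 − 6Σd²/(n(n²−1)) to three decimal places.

-0.600

Ranks of variable 1: 4, 1, 5, 2, 3
Ranks of variable 2: 4, 5, 1, 2, 3
d = r₁ − r₂: 0, -4, 4, 0, 0
d²: 0, 16, 16, 0, 0; Σd² = 32
ρ = 1 − 6·32/(5·24) = 1 − 192/120 = -0.600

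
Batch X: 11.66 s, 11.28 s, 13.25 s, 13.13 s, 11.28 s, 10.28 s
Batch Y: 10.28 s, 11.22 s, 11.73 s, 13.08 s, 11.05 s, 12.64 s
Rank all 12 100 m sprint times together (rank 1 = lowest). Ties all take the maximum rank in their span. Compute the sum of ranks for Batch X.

Sorted (ascending): 10.28, 10.28, 11.05, 11.22, 11.28, 11.28, 11.66, 11.73, 12.64, 13.08, 13.13, 13.25
The 2 values of 10.28 occupy positions 1–2 → each gets rank 2.
The 2 values of 11.28 occupy positions 5–6 → each gets rank 6.
Batch X values → pooled ranks: 11.66→7, 11.28→6, 13.25→12, 13.13→11, 11.28→6, 10.28→2
Rank sum = 7 + 6 + 12 + 11 + 6 + 2 = 44

44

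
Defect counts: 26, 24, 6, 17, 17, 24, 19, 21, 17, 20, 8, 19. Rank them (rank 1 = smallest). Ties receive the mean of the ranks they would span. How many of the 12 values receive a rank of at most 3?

Sorted (ascending): 6, 8, 17, 17, 17, 19, 19, 20, 21, 24, 24, 26
The 3 values of 17 occupy positions 3–5 → average rank 4.
The 2 values of 19 occupy positions 6–7 → average rank (6+7)/2 = 6.5.
The 2 values of 24 occupy positions 10–11 → average rank (10+11)/2 = 10.5.
Ranks ≤ 3: {1, 2} → 2 values.

2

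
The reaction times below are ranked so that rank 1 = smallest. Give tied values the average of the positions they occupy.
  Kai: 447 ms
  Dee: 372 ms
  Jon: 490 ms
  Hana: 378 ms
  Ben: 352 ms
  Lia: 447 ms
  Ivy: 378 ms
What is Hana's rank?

Sorted (ascending): 352, 372, 378, 378, 447, 447, 490
The 2 values of 378 occupy positions 3–4 → average rank (3+4)/2 = 3.5.
The 2 values of 447 occupy positions 5–6 → average rank (5+6)/2 = 5.5.
Hana has value 378 ms → rank 3.5.

3.5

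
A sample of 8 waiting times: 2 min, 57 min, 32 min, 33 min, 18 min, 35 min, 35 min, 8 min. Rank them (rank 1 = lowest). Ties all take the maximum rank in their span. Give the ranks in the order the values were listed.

1, 8, 4, 5, 3, 7, 7, 2

Sorted (ascending): 2, 8, 18, 32, 33, 35, 35, 57
The 2 values of 35 occupy positions 6–7 → each gets rank 7.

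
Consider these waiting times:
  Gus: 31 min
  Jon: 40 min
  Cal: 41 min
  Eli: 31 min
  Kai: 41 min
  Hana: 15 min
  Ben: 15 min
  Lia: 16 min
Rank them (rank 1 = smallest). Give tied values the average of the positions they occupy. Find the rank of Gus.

Sorted (ascending): 15, 15, 16, 31, 31, 40, 41, 41
The 2 values of 15 occupy positions 1–2 → average rank (1+2)/2 = 1.5.
The 2 values of 31 occupy positions 4–5 → average rank (4+5)/2 = 4.5.
The 2 values of 41 occupy positions 7–8 → average rank (7+8)/2 = 7.5.
Gus has value 31 min → rank 4.5.

4.5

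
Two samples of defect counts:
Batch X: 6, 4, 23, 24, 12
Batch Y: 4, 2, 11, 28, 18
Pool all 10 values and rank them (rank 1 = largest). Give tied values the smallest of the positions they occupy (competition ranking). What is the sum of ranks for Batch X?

Sorted (descending): 28, 24, 23, 18, 12, 11, 6, 4, 4, 2
The 2 values of 4 occupy positions 8–9 → each gets rank 8.
Batch X values → pooled ranks: 6→7, 4→8, 23→3, 24→2, 12→5
Rank sum = 7 + 8 + 3 + 2 + 5 = 25

25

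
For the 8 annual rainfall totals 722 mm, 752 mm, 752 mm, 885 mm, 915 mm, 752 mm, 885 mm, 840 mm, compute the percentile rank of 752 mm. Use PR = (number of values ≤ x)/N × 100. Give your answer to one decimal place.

N = 8.
Strictly below 752: 1. Equal to 752: 3.
PR = 4/8 × 100 = 50.0

50.0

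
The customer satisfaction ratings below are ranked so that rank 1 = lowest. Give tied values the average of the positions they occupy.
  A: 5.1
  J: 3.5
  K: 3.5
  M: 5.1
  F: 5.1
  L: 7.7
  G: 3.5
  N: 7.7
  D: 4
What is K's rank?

2

Sorted (ascending): 3.5, 3.5, 3.5, 4, 5.1, 5.1, 5.1, 7.7, 7.7
The 3 values of 3.5 occupy positions 1–3 → average rank 2.
The 3 values of 5.1 occupy positions 5–7 → average rank 6.
The 2 values of 7.7 occupy positions 8–9 → average rank (8+9)/2 = 8.5.
K has value 3.5 → rank 2.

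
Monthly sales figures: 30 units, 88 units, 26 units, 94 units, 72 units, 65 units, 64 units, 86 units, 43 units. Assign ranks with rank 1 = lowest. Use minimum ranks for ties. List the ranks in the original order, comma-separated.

2, 8, 1, 9, 6, 5, 4, 7, 3

Sorted (ascending): 26, 30, 43, 64, 65, 72, 86, 88, 94
No ties — each value takes its position as its rank.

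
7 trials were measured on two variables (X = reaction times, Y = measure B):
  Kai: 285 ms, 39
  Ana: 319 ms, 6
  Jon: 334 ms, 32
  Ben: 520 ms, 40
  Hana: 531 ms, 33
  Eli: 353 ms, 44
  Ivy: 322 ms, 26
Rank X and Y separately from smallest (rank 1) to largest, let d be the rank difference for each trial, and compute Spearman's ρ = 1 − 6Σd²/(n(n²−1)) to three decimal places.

0.429

Ranks of variable 1: 1, 2, 4, 6, 7, 5, 3
Ranks of variable 2: 5, 1, 3, 6, 4, 7, 2
d = r₁ − r₂: -4, 1, 1, 0, 3, -2, 1
d²: 16, 1, 1, 0, 9, 4, 1; Σd² = 32
ρ = 1 − 6·32/(7·48) = 1 − 192/336 = 0.429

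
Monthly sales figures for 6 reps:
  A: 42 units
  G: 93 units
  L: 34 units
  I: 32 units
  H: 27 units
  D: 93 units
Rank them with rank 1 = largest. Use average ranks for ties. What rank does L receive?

Sorted (descending): 93, 93, 42, 34, 32, 27
The 2 values of 93 occupy positions 1–2 → average rank (1+2)/2 = 1.5.
L has value 34 units → rank 4.

4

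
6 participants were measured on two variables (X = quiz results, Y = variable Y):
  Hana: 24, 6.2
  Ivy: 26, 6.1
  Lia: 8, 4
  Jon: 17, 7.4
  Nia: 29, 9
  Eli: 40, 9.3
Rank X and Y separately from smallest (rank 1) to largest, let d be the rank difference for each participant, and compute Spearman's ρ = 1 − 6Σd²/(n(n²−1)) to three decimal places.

Ranks of variable 1: 3, 4, 1, 2, 5, 6
Ranks of variable 2: 3, 2, 1, 4, 5, 6
d = r₁ − r₂: 0, 2, 0, -2, 0, 0
d²: 0, 4, 0, 4, 0, 0; Σd² = 8
ρ = 1 − 6·8/(6·35) = 1 − 48/210 = 0.771

0.771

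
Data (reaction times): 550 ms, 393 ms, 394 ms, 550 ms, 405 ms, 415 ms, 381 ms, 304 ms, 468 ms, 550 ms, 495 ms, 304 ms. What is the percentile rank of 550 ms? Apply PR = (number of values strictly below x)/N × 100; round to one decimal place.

N = 12.
Strictly below 550: 9. Equal to 550: 3.
PR = 9/12 × 100 = 75.0

75.0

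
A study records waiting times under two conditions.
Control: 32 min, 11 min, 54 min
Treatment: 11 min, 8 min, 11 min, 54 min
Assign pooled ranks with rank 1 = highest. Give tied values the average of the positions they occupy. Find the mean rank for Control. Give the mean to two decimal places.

Sorted (descending): 54, 54, 32, 11, 11, 11, 8
The 2 values of 54 occupy positions 1–2 → average rank (1+2)/2 = 1.5.
The 3 values of 11 occupy positions 4–6 → average rank 5.
Control values → pooled ranks: 32→3, 11→5, 54→1.5
Mean rank = (3 + 5 + 1.5) / 3 = 3.17

3.17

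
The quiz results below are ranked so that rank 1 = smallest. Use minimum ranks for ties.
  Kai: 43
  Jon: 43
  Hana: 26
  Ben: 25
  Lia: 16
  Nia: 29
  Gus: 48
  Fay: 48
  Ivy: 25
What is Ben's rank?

Sorted (ascending): 16, 25, 25, 26, 29, 43, 43, 48, 48
The 2 values of 25 occupy positions 2–3 → each gets rank 2.
The 2 values of 43 occupy positions 6–7 → each gets rank 6.
The 2 values of 48 occupy positions 8–9 → each gets rank 8.
Ben has value 25 → rank 2.

2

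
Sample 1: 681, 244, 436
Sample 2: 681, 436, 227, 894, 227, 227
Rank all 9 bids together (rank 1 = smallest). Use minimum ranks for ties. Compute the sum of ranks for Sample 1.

16

Sorted (ascending): 227, 227, 227, 244, 436, 436, 681, 681, 894
The 3 values of 227 occupy positions 1–3 → each gets rank 1.
The 2 values of 436 occupy positions 5–6 → each gets rank 5.
The 2 values of 681 occupy positions 7–8 → each gets rank 7.
Sample 1 values → pooled ranks: 681→7, 244→4, 436→5
Rank sum = 7 + 4 + 5 = 16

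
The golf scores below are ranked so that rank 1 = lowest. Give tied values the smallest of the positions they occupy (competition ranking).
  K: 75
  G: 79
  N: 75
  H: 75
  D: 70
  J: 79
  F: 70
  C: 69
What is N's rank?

Sorted (ascending): 69, 70, 70, 75, 75, 75, 79, 79
The 2 values of 70 occupy positions 2–3 → each gets rank 2.
The 3 values of 75 occupy positions 4–6 → each gets rank 4.
The 2 values of 79 occupy positions 7–8 → each gets rank 7.
N has value 75 → rank 4.

4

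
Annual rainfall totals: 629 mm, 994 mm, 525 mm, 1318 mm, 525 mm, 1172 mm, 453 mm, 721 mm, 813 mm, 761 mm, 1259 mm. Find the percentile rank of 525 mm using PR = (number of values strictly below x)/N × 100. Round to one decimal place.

N = 11.
Strictly below 525: 1. Equal to 525: 2.
PR = 1/11 × 100 = 9.1

9.1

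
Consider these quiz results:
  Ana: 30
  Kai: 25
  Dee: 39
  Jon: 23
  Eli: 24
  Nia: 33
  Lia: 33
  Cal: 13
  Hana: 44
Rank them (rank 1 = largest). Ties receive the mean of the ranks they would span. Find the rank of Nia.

Sorted (descending): 44, 39, 33, 33, 30, 25, 24, 23, 13
The 2 values of 33 occupy positions 3–4 → average rank (3+4)/2 = 3.5.
Nia has value 33 → rank 3.5.

3.5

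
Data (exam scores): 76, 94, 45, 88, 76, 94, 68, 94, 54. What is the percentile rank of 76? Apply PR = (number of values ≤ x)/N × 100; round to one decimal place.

N = 9.
Strictly below 76: 3. Equal to 76: 2.
PR = 5/9 × 100 = 55.6

55.6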